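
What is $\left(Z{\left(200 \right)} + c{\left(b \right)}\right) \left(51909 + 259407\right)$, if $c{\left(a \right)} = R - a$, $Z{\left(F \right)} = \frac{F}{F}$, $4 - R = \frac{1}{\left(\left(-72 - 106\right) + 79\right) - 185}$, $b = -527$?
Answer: $\frac{11759105781}{71} \approx 1.6562 \cdot 10^{8}$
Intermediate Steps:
$R = \frac{1137}{284}$ ($R = 4 - \frac{1}{\left(\left(-72 - 106\right) + 79\right) - 185} = 4 - \frac{1}{\left(-178 + 79\right) - 185} = 4 - \frac{1}{-99 - 185} = 4 - \frac{1}{-284} = 4 - - \frac{1}{284} = 4 + \frac{1}{284} = \frac{1137}{284} \approx 4.0035$)
$Z{\left(F \right)} = 1$
$c{\left(a \right)} = \frac{1137}{284} - a$
$\left(Z{\left(200 \right)} + c{\left(b \right)}\right) \left(51909 + 259407\right) = \left(1 + \left(\frac{1137}{284} - -527\right)\right) \left(51909 + 259407\right) = \left(1 + \left(\frac{1137}{284} + 527\right)\right) 311316 = \left(1 + \frac{150805}{284}\right) 311316 = \frac{151089}{284} \cdot 311316 = \frac{11759105781}{71}$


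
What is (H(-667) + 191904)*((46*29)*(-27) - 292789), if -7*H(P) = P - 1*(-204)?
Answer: -441847887337/7 ≈ -6.3121e+10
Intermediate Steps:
H(P) = -204/7 - P/7 (H(P) = -(P - 1*(-204))/7 = -(P + 204)/7 = -(204 + P)/7 = -204/7 - P/7)
(H(-667) + 191904)*((46*29)*(-27) - 292789) = ((-204/7 - ⅐*(-667)) + 191904)*((46*29)*(-27) - 292789) = ((-204/7 + 667/7) + 191904)*(1334*(-27) - 292789) = (463/7 + 191904)*(-36018 - 292789) = (1343791/7)*(-328807) = -441847887337/7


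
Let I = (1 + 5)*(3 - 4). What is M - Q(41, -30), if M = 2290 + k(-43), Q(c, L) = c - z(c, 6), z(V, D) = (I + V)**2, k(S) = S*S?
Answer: 5323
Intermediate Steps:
k(S) = S**2
I = -6 (I = 6*(-1) = -6)
z(V, D) = (-6 + V)**2
Q(c, L) = c - (-6 + c)**2
M = 4139 (M = 2290 + (-43)**2 = 2290 + 1849 = 4139)
M - Q(41, -30) = 4139 - (41 - (-6 + 41)**2) = 4139 - (41 - 1*35**2) = 4139 - (41 - 1*1225) = 4139 - (41 - 1225) = 4139 - 1*(-1184) = 4139 + 1184 = 5323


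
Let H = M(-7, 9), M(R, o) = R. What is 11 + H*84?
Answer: -577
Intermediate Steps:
H = -7
11 + H*84 = 11 - 7*84 = 11 - 588 = -577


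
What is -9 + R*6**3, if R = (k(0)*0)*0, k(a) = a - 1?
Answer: -9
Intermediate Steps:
k(a) = -1 + a
R = 0 (R = ((-1 + 0)*0)*0 = -1*0*0 = 0*0 = 0)
-9 + R*6**3 = -9 + 0*6**3 = -9 + 0*216 = -9 + 0 = -9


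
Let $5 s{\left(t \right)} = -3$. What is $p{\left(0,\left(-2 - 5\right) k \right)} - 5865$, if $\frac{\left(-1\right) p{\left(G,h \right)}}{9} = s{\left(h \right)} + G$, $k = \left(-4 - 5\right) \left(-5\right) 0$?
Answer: $- \frac{29298}{5} \approx -5859.6$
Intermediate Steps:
$s{\left(t \right)} = - \frac{3}{5}$ ($s{\left(t \right)} = \frac{1}{5} \left(-3\right) = - \frac{3}{5}$)
$k = 0$ ($k = \left(-4 - 5\right) \left(-5\right) 0 = \left(-9\right) \left(-5\right) 0 = 45 \cdot 0 = 0$)
$p{\left(G,h \right)} = \frac{27}{5} - 9 G$ ($p{\left(G,h \right)} = - 9 \left(- \frac{3}{5} + G\right) = \frac{27}{5} - 9 G$)
$p{\left(0,\left(-2 - 5\right) k \right)} - 5865 = \left(\frac{27}{5} - 0\right) - 5865 = \left(\frac{27}{5} + 0\right) - 5865 = \frac{27}{5} - 5865 = - \frac{29298}{5}$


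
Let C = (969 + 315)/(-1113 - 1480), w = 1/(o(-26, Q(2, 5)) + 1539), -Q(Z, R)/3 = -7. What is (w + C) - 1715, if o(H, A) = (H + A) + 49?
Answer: -7041623064/4104719 ≈ -1715.5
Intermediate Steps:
Q(Z, R) = 21 (Q(Z, R) = -3*(-7) = 21)
o(H, A) = 49 + A + H (o(H, A) = (A + H) + 49 = 49 + A + H)
w = 1/1583 (w = 1/((49 + 21 - 26) + 1539) = 1/(44 + 1539) = 1/1583 ≈ 0.00063171)
C = -1284/2593 (C = 1284/(-2593) = 1284*(-1/2593) = -1284/2593 ≈ -0.49518)
(w + C) - 1715 = (1/1583 - 1284/2593) - 1715 = -2029979/4104719 - 1715 = -7041623064/4104719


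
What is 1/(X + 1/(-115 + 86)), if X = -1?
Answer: -29/30 ≈ -0.96667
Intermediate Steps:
1/(X + 1/(-115 + 86)) = 1/(-1 + 1/(-115 + 86)) = 1/(-1 + 1/(-29)) = 1/(-1 - 1/29) = 1/(-30/29) = -29/30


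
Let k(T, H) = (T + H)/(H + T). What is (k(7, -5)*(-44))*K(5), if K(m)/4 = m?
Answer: -880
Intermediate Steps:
k(T, H) = 1 (k(T, H) = (H + T)/(H + T) = 1)
K(m) = 4*m
(k(7, -5)*(-44))*K(5) = (1*(-44))*(4*5) = -44*20 = -880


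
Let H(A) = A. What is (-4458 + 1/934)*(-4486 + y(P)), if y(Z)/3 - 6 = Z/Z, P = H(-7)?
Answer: 18591237515/934 ≈ 1.9905e+7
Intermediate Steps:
P = -7
y(Z) = 21 (y(Z) = 18 + 3*(Z/Z) = 18 + 3*1 = 18 + 3 = 21)
(-4458 + 1/934)*(-4486 + y(P)) = (-4458 + 1/934)*(-4486 + 21) = (-4458 + 1/934)*(-4465) = -4163771/934*(-4465) = 18591237515/934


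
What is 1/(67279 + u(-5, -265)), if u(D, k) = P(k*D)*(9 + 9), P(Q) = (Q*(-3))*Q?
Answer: -1/94736471 ≈ -1.0556e-8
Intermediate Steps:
P(Q) = -3*Q**2 (P(Q) = (-3*Q)*Q = -3*Q**2)
u(D, k) = -54*D**2*k**2 (u(D, k) = (-3*D**2*k**2)*(9 + 9) = -3*D**2*k**2*18 = -54*D**2*k**2)
1/(67279 + u(-5, -265)) = 1/(67279 - 54*(-5)**2*(-265)**2) = 1/(67279 - 54*25*70225) = 1/(67279 - 94803750) = 1/(-94736471) = -1/94736471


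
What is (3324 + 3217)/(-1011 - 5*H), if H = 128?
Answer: -6541/1651 ≈ -3.9618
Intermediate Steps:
(3324 + 3217)/(-1011 - 5*H) = (3324 + 3217)/(-1011 - 5*128) = 6541/(-1011 - 640) = 6541/(-1651) = 6541*(-1/1651) = -6541/1651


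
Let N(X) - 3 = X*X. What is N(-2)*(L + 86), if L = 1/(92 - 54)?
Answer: 22883/38 ≈ 602.18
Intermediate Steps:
N(X) = 3 + X**2 (N(X) = 3 + X*X = 3 + X**2)
L = 1/38 ≈ 0.026316
N(-2)*(L + 86) = (3 + (-2)**2)*(1/38 + 86) = (3 + 4)*(3269/38) = 7*(3269/38) = 22883/38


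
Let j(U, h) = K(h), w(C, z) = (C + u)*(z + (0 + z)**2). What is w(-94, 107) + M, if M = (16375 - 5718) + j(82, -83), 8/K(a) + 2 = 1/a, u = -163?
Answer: -494192909/167 ≈ -2.9592e+6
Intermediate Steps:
w(C, z) = (-163 + C)*(z + z**2) (w(C, z) = (C - 163)*(z + (0 + z)**2) = (-163 + C)*(z + z**2))
K(a) = 8/(-2 + 1/a)
j(U, h) = -8*h/(-1 + 2*h)
M = 1779055/167 (M = (16375 - 5718) - 8*(-83)/(-1 + 2*(-83)) = 10657 - 8*(-83)/(-1 - 166) = 10657 - 8*(-83)/(-167) = 10657 - 8*(-83)*(-1/167) = 10657 - 664/167 = 1779055/167 ≈ 10653.)
w(-94, 107) + M = 107*(-163 - 94 - 163*107 - 94*107) + 1779055/167 = 107*(-163 - 94 - 17441 - 10058) + 1779055/167 = 107*(-27756) + 1779055/167 = -2969892 + 1779055/167 = -494192909/167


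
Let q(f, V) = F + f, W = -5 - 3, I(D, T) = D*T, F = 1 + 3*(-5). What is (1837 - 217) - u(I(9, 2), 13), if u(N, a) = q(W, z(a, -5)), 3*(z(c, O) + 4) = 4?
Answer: 1642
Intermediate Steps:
z(c, O) = -8/3 (z(c, O) = -4 + (⅓)*4 = -4 + 4/3 = -8/3)
F = -14 (F = 1 - 15 = -14)
W = -8
q(f, V) = -14 + f
u(N, a) = -22 (u(N, a) = -14 - 8 = -22)
(1837 - 217) - u(I(9, 2), 13) = (1837 - 217) - 1*(-22) = 1620 + 22 = 1642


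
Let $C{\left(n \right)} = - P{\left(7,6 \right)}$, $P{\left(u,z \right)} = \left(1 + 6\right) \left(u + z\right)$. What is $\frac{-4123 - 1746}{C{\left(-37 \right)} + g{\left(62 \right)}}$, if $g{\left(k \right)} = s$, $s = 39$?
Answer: $\frac{5869}{52} \approx 112.87$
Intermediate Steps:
$P{\left(u,z \right)} = 7 u + 7 z$ ($P{\left(u,z \right)} = 7 \left(u + z\right) = 7 u + 7 z$)
$g{\left(k \right)} = 39$
$C{\left(n \right)} = -91$ ($C{\left(n \right)} = - (7 \cdot 7 + 7 \cdot 6) = - (49 + 42) = \left(-1\right) 91 = -91$)
$\frac{-4123 - 1746}{C{\left(-37 \right)} + g{\left(62 \right)}} = \frac{-4123 - 1746}{-91 + 39} = - \frac{5869}{-52} = \left(-5869\right) \left(- \frac{1}{52}\right) = \frac{5869}{52}$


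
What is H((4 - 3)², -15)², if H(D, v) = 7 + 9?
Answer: 256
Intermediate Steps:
H(D, v) = 16
H((4 - 3)², -15)² = 16² = 256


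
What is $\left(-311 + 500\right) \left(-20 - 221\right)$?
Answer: $-45549$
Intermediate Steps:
$\left(-311 + 500\right) \left(-20 - 221\right) = 189 \left(-241\right) = -45549$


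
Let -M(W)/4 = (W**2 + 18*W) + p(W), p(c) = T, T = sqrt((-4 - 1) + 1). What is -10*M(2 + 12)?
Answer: 17920 + 80*I ≈ 17920.0 + 80.0*I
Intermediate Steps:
T = 2*I (T = sqrt(-5 + 1) = sqrt(-4) = 2*I ≈ 2.0*I)
p(c) = 2*I
M(W) = -72*W - 8*I - 4*W**2 (M(W) = -4*((W**2 + 18*W) + 2*I) = -4*(W**2 + 2*I + 18*W) = -72*W - 8*I - 4*W**2)
-10*M(2 + 12) = -10*(-72*(2 + 12) - 8*I - 4*(2 + 12)**2) = -10*(-72*14 - 8*I - 4*14**2) = -10*(-1008 - 8*I - 4*196) = -10*(-1008 - 8*I - 784) = -10*(-1792 - 8*I) = 17920 + 80*I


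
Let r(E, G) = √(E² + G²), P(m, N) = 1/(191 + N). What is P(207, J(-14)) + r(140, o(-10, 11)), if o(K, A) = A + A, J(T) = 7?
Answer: 1/198 + 2*√5021 ≈ 141.72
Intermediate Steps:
o(K, A) = 2*A
P(207, J(-14)) + r(140, o(-10, 11)) = 1/(191 + 7) + √(140² + (2*11)²) = 1/198 + √(19600 + 22²) = 1/198 + √(19600 + 484) = 1/198 + √20084 = 1/198 + 2*√5021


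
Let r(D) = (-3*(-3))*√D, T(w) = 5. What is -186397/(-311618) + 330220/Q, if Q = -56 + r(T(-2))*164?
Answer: 487022211633/212090015362 + 30462795*√5/680609 ≈ 102.38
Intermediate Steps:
r(D) = 9*√D
Q = -56 + 1476*√5 (Q = -56 + (9*√5)*164 = -56 + 1476*√5 ≈ 3244.4)
-186397/(-311618) + 330220/Q = -186397/(-311618) + 330220/(-56 + 1476*√5) = -186397*(-1/311618) + 330220/(-56 + 1476*√5) = 186397/311618 + 330220/(-56 + 1476*√5)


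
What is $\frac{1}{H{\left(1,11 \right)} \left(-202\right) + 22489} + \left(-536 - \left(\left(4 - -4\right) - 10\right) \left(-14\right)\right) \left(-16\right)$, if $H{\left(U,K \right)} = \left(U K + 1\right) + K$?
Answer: $\frac{161015233}{17843} \approx 9024.0$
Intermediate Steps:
$H{\left(U,K \right)} = 1 + K + K U$ ($H{\left(U,K \right)} = \left(K U + 1\right) + K = \left(1 + K U\right) + K = 1 + K + K U$)
$\frac{1}{H{\left(1,11 \right)} \left(-202\right) + 22489} + \left(-536 - \left(\left(4 - -4\right) - 10\right) \left(-14\right)\right) \left(-16\right) = \frac{1}{\left(1 + 11 + 11 \cdot 1\right) \left(-202\right) + 22489} + \left(-536 - \left(\left(4 - -4\right) - 10\right) \left(-14\right)\right) \left(-16\right) = \frac{1}{\left(1 + 11 + 11\right) \left(-202\right) + 22489} + \left(-536 - \left(\left(4 + 4\right) - 10\right) \left(-14\right)\right) \left(-16\right) = \frac{1}{23 \left(-202\right) + 22489} + \left(-536 - \left(8 - 10\right) \left(-14\right)\right) \left(-16\right) = \frac{1}{-4646 + 22489} + \left(-536 - \left(-2\right) \left(-14\right)\right) \left(-16\right) = \frac{1}{17843} + \left(-536 - 28\right) \left(-16\right) = \frac{1}{17843} - -9024 = \frac{1}{17843} + 9024 = \frac{161015233}{17843}$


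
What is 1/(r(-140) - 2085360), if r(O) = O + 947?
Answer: -1/2084553 ≈ -4.7972e-7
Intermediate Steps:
r(O) = 947 + O
1/(r(-140) - 2085360) = 1/((947 - 140) - 2085360) = 1/(807 - 2085360) = 1/(-2084553) = -1/2084553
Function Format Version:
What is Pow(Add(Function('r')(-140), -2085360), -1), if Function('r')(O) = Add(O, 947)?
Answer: Rational(-1, 2084553) ≈ -4.7972e-7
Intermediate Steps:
Function('r')(O) = Add(947, O)
Pow(Add(Function('r')(-140), -2085360), -1) = Pow(Add(Add(947, -140), -2085360), -1) = Pow(Add(807, -2085360), -1) = Pow(-2084553, -1) = Rational(-1, 2084553)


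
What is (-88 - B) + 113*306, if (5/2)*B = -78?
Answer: 172606/5 ≈ 34521.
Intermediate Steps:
B = -156/5 (B = (⅖)*(-78) = -156/5 ≈ -31.200)
(-88 - B) + 113*306 = (-88 - 1*(-156/5)) + 113*306 = (-88 + 156/5) + 34578 = -284/5 + 34578 = 172606/5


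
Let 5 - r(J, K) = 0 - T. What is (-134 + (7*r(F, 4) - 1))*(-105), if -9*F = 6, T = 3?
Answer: 8295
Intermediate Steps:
F = -⅔ (F = -⅑*6 = -⅔ ≈ -0.66667)
r(J, K) = 8 (r(J, K) = 5 - (0 - 1*3) = 5 - (0 - 3) = 5 - 1*(-3) = 5 + 3 = 8)
(-134 + (7*r(F, 4) - 1))*(-105) = (-134 + (7*8 - 1))*(-105) = (-134 + (56 - 1))*(-105) = (-134 + 55)*(-105) = -79*(-105) = 8295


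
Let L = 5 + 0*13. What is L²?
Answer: 25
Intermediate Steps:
L = 5 (L = 5 + 0 = 5)
L² = 5² = 25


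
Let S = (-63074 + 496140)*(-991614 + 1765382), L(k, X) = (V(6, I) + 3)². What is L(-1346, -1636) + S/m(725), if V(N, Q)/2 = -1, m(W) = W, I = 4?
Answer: 335092613413/725 ≈ 4.6220e+8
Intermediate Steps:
V(N, Q) = -2 (V(N, Q) = 2*(-1) = -2)
L(k, X) = 1 (L(k, X) = (-2 + 3)² = 1² = 1)
S = 335092612688 (S = 433066*773768 = 335092612688)
L(-1346, -1636) + S/m(725) = 1 + 335092612688/725 = 335092613413/725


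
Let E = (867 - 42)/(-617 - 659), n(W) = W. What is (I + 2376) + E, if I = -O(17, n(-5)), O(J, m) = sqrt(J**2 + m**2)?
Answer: 275541/116 - sqrt(314) ≈ 2357.6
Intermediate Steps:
E = -75/116 (E = 825/(-1276) = 825*(-1/1276) = -75/116 ≈ -0.64655)
I = -sqrt(314) (I = -sqrt(17**2 + (-5)**2) = -sqrt(289 + 25) = -sqrt(314) ≈ -17.720)
(I + 2376) + E = (-sqrt(314) + 2376) - 75/116 = (2376 - sqrt(314)) - 75/116 = 275541/116 - sqrt(314)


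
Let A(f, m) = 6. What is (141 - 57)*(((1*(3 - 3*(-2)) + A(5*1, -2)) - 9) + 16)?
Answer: 1848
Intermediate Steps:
(141 - 57)*(((1*(3 - 3*(-2)) + A(5*1, -2)) - 9) + 16) = (141 - 57)*(((1*(3 - 3*(-2)) + 6) - 9) + 16) = 84*(((1*(3 + 6) + 6) - 9) + 16) = 84*(((1*9 + 6) - 9) + 16) = 84*(((9 + 6) - 9) + 16) = 84*((15 - 9) + 16) = 84*(6 + 16) = 84*22 = 1848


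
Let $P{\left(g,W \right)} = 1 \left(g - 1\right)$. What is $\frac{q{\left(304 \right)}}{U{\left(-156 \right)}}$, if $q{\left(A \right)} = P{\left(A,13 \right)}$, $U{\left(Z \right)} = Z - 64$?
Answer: $- \frac{303}{220} \approx -1.3773$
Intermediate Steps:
$U{\left(Z \right)} = -64 + Z$
$P{\left(g,W \right)} = -1 + g$ ($P{\left(g,W \right)} = 1 \left(-1 + g\right) = -1 + g$)
$q{\left(A \right)} = -1 + A$
$\frac{q{\left(304 \right)}}{U{\left(-156 \right)}} = \frac{-1 + 304}{-64 - 156} = \frac{303}{-220} = 303 \left(- \frac{1}{220}\right) = - \frac{303}{220}$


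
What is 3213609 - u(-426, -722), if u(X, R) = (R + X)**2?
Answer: 1895705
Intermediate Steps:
3213609 - u(-426, -722) = 3213609 - (-722 - 426)**2 = 3213609 - 1*(-1148)**2 = 3213609 - 1*1317904 = 3213609 - 1317904 = 1895705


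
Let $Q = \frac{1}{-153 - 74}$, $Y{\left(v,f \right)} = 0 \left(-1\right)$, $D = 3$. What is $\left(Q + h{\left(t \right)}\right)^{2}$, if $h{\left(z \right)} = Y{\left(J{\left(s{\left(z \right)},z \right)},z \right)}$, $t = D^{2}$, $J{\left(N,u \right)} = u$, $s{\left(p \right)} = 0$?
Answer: $\frac{1}{51529} \approx 1.9407 \cdot 10^{-5}$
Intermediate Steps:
$Y{\left(v,f \right)} = 0$
$Q = - \frac{1}{227}$ ($Q = \frac{1}{-227} = - \frac{1}{227} \approx -0.0044053$)
$t = 9$ ($t = 3^{2} = 9$)
$h{\left(z \right)} = 0$
$\left(Q + h{\left(t \right)}\right)^{2} = \left(- \frac{1}{227} + 0\right)^{2} = \left(- \frac{1}{227}\right)^{2} = \frac{1}{51529}$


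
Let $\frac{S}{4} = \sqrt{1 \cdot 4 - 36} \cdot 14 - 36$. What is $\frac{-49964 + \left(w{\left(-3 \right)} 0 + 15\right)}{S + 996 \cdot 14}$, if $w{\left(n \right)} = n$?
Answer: $- \frac{86162025}{23817544} + \frac{349643 i \sqrt{2}}{5954386} \approx -3.6176 + 0.083043 i$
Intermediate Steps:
$S = -144 + 224 i \sqrt{2}$ ($S = 4 \left(\sqrt{1 \cdot 4 - 36} \cdot 14 - 36\right) = 4 \left(\sqrt{4 - 36} \cdot 14 - 36\right) = 4 \left(\sqrt{-32} \cdot 14 - 36\right) = 4 \left(4 i \sqrt{2} \cdot 14 - 36\right) = 4 \left(56 i \sqrt{2} - 36\right) = 4 \left(-36 + 56 i \sqrt{2}\right) = -144 + 224 i \sqrt{2} \approx -144.0 + 316.78 i$)
$\frac{-49964 + \left(w{\left(-3 \right)} 0 + 15\right)}{S + 996 \cdot 14} = \frac{-49964 + \left(\left(-3\right) 0 + 15\right)}{\left(-144 + 224 i \sqrt{2}\right) + 996 \cdot 14} = \frac{-49964 + \left(0 + 15\right)}{\left(-144 + 224 i \sqrt{2}\right) + 13944} = \frac{-49964 + 15}{13800 + 224 i \sqrt{2}} = - \frac{49949}{13800 + 224 i \sqrt{2}}$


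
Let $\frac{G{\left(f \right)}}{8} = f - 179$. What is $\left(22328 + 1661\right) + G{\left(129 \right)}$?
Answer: $23589$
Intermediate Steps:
$G{\left(f \right)} = -1432 + 8 f$ ($G{\left(f \right)} = 8 \left(f - 179\right) = 8 \left(-179 + f\right) = -1432 + 8 f$)
$\left(22328 + 1661\right) + G{\left(129 \right)} = \left(22328 + 1661\right) + \left(-1432 + 8 \cdot 129\right) = 23989 + \left(-1432 + 1032\right) = 23989 - 400 = 23589$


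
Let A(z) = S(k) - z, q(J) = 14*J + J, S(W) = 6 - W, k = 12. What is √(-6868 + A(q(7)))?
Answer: I*√6979 ≈ 83.54*I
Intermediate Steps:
q(J) = 15*J
A(z) = -6 - z (A(z) = (6 - 1*12) - z = (6 - 12) - z = -6 - z)
√(-6868 + A(q(7))) = √(-6868 + (-6 - 15*7)) = √(-6868 + (-6 - 1*105)) = √(-6868 + (-6 - 105)) = √(-6868 - 111) = √(-6979) = I*√6979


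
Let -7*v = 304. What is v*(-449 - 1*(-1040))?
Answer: -179664/7 ≈ -25666.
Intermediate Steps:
v = -304/7 (v = -⅐*304 = -304/7 ≈ -43.429)
v*(-449 - 1*(-1040)) = -304*(-449 - 1*(-1040))/7 = -304*(-449 + 1040)/7 = -304/7*591 = -179664/7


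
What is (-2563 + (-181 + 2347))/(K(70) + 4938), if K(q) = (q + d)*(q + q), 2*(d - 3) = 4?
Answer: -397/15438 ≈ -0.025716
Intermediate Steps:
d = 5 (d = 3 + (1/2)*4 = 3 + 2 = 5)
K(q) = 2*q*(5 + q) (K(q) = (q + 5)*(q + q) = (5 + q)*(2*q) = 2*q*(5 + q))
(-2563 + (-181 + 2347))/(K(70) + 4938) = (-2563 + (-181 + 2347))/(2*70*(5 + 70) + 4938) = (-2563 + 2166)/(2*70*75 + 4938) = -397/(10500 + 4938) = -397/15438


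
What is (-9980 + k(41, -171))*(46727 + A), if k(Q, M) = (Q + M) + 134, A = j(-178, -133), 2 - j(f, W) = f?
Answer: -467944232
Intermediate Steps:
j(f, W) = 2 - f
A = 180 (A = 2 - 1*(-178) = 2 + 178 = 180)
k(Q, M) = 134 + M + Q (k(Q, M) = (M + Q) + 134 = 134 + M + Q)
(-9980 + k(41, -171))*(46727 + A) = (-9980 + (134 - 171 + 41))*(46727 + 180) = (-9980 + 4)*46907 = -9976*46907 = -467944232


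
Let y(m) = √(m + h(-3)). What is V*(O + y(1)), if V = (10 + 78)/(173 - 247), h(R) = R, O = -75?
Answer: 3300/37 - 44*I*√2/37 ≈ 89.189 - 1.6818*I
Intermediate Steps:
V = -44/37 (V = 88/(-74) = 88*(-1/74) = -44/37 ≈ -1.1892)
y(m) = √(-3 + m) (y(m) = √(m - 3) = √(-3 + m))
V*(O + y(1)) = -44*(-75 + √(-3 + 1))/37 = -44*(-75 + √(-2))/37 = -44*(-75 + I*√2)/37 = 3300/37 - 44*I*√2/37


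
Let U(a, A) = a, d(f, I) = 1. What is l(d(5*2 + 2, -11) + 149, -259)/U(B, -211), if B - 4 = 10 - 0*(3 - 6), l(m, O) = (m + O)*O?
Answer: 4033/2 ≈ 2016.5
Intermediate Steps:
l(m, O) = O*(O + m) (l(m, O) = (O + m)*O = O*(O + m))
B = 14 (B = 4 + (10 - 0*(3 - 6)) = 4 + (10 - 0*(-3)) = 4 + (10 - 1*0) = 4 + (10 + 0) = 4 + 10 = 14)
l(d(5*2 + 2, -11) + 149, -259)/U(B, -211) = -259*(-259 + (1 + 149))/14 = -259*(-259 + 150)*(1/14) = -259*(-109)*(1/14) = 28231*(1/14) = 4033/2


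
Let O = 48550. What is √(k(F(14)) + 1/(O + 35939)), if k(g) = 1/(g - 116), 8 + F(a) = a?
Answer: I*√784200706410/9293790 ≈ 0.095284*I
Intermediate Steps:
F(a) = -8 + a
k(g) = 1/(-116 + g)
√(k(F(14)) + 1/(O + 35939)) = √(1/(-116 + (-8 + 14)) + 1/(48550 + 35939)) = √(1/(-116 + 6) + 1/84489) = √(1/(-110) + 1/84489) = √(-1/110 + 1/84489) = √(-84379/9293790) = I*√784200706410/9293790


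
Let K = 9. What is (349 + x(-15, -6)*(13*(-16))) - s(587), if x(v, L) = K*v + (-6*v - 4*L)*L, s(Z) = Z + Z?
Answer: 169527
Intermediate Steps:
s(Z) = 2*Z
x(v, L) = 9*v + L*(-6*v - 4*L) (x(v, L) = 9*v + (-6*v - 4*L)*L = 9*v + L*(-6*v - 4*L))
(349 + x(-15, -6)*(13*(-16))) - s(587) = (349 + (-4*(-6)² + 9*(-15) - 6*(-6)*(-15))*(13*(-16))) - 2*587 = (349 + (-4*36 - 135 - 540)*(-208)) - 1*1174 = (349 + (-144 - 135 - 540)*(-208)) - 1174 = (349 - 819*(-208)) - 1174 = (349 + 170352) - 1174 = 170701 - 1174 = 169527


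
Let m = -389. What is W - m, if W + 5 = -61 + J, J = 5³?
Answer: 448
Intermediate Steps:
J = 125
W = 59 (W = -5 + (-61 + 125) = -5 + 64 = 59)
W - m = 59 - 1*(-389) = 59 + 389 = 448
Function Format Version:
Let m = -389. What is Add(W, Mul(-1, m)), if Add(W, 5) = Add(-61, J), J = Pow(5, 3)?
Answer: 448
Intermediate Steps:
J = 125
W = 59 (W = Add(-5, Add(-61, 125)) = Add(-5, 64) = 59)
Add(W, Mul(-1, m)) = Add(59, Mul(-1, -389)) = Add(59, 389) = 448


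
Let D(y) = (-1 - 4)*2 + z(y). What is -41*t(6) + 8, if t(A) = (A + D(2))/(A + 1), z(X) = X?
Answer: 138/7 ≈ 19.714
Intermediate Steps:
D(y) = -10 + y (D(y) = (-1 - 4)*2 + y = -5*2 + y = -10 + y)
t(A) = (-8 + A)/(1 + A) (t(A) = (A + (-10 + 2))/(A + 1) = (A - 8)/(1 + A) = (-8 + A)/(1 + A))
-41*t(6) + 8 = -41*(-8 + 6)/(1 + 6) + 8 = -41*(-2)/7 + 8 = -41*(-2/7) + 8 = 82/7 + 8 = 138/7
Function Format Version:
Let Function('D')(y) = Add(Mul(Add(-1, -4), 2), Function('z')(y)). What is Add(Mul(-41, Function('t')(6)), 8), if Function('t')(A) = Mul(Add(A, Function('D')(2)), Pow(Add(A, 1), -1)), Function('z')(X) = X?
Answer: Rational(138, 7) ≈ 19.714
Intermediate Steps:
Function('D')(y) = Add(-10, y) (Function('D')(y) = Add(Mul(Add(-1, -4), 2), y) = Add(Mul(-5, 2), y) = Add(-10, y))
Function('t')(A) = Mul(Pow(Add(1, A), -1), Add(-8, A)) (Function('t')(A) = Mul(Add(A, Add(-10, 2)), Pow(Add(A, 1), -1)) = Mul(Add(A, -8), Pow(Add(1, A), -1)) = Mul(Add(-8, A), Pow(Add(1, A), -1)) = Mul(Pow(Add(1, A), -1), Add(-8, A)))
Add(Mul(-41, Function('t')(6)), 8) = Add(Mul(-41, Mul(Pow(Add(1, 6), -1), Add(-8, 6))), 8) = Add(Mul(-41, Mul(Pow(7, -1), -2)), 8) = Add(Mul(-41, Mul(Rational(1, 7), -2)), 8) = Add(Mul(-41, Rational(-2, 7)), 8) = Add(Rational(82, 7), 8) = Rational(138, 7)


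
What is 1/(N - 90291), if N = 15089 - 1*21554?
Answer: -1/96756 ≈ -1.0335e-5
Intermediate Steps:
N = -6465 (N = 15089 - 21554 = -6465)
1/(N - 90291) = 1/(-6465 - 90291) = 1/(-96756) = -1/96756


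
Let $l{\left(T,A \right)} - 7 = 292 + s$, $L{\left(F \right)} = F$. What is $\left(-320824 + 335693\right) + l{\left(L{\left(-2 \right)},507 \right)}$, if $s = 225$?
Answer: $15393$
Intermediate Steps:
$l{\left(T,A \right)} = 524$ ($l{\left(T,A \right)} = 7 + \left(292 + 225\right) = 7 + 517 = 524$)
$\left(-320824 + 335693\right) + l{\left(L{\left(-2 \right)},507 \right)} = \left(-320824 + 335693\right) + 524 = 14869 + 524 = 15393$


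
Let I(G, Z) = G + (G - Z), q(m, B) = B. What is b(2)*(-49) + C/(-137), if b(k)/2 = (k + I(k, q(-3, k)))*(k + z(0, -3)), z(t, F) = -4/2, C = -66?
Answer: 66/137 ≈ 0.48175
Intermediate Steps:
z(t, F) = -2 (z(t, F) = -4*½ = -2)
I(G, Z) = -Z + 2*G
b(k) = 4*k*(-2 + k) (b(k) = 2*((k + (-k + 2*k))*(k - 2)) = 2*((k + k)*(-2 + k)) = 2*((2*k)*(-2 + k)) = 2*(2*k*(-2 + k)) = 4*k*(-2 + k))
b(2)*(-49) + C/(-137) = (4*2*(-2 + 2))*(-49) - 66/(-137) = (4*2*0)*(-49) - 66*(-1/137) = 0*(-49) + 66/137 = 0 + 66/137 = 66/137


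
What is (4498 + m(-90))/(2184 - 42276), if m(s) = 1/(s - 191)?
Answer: -1263937/11265852 ≈ -0.11219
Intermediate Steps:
m(s) = 1/(-191 + s)
(4498 + m(-90))/(2184 - 42276) = (4498 + 1/(-191 - 90))/(2184 - 42276) = (4498 + 1/(-281))/(-40092) = (4498 - 1/281)*(-1/40092) = (1263937/281)*(-1/40092) = -1263937/11265852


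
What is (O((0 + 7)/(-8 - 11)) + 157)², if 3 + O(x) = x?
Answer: 8520561/361 ≈ 23603.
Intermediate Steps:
O(x) = -3 + x
(O((0 + 7)/(-8 - 11)) + 157)² = ((-3 + (0 + 7)/(-8 - 11)) + 157)² = ((-3 + 7/(-19)) + 157)² = ((-3 + 7*(-1/19)) + 157)² = ((-3 - 7/19) + 157)² = (-64/19 + 157)² = (2919/19)² = 8520561/361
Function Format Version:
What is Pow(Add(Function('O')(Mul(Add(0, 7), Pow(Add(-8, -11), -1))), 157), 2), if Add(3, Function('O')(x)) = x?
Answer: Rational(8520561, 361) ≈ 23603.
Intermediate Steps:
Function('O')(x) = Add(-3, x)
Pow(Add(Function('O')(Mul(Add(0, 7), Pow(Add(-8, -11), -1))), 157), 2) = Pow(Add(Add(-3, Mul(Add(0, 7), Pow(Add(-8, -11), -1))), 157), 2) = Pow(Add(Add(-3, Mul(7, Pow(-19, -1))), 157), 2) = Pow(Add(Add(-3, Mul(7, Rational(-1, 19))), 157), 2) = Pow(Add(Add(-3, Rational(-7, 19)), 157), 2) = Pow(Add(Rational(-64, 19), 157), 2) = Pow(Rational(2919, 19), 2) = Rational(8520561, 361)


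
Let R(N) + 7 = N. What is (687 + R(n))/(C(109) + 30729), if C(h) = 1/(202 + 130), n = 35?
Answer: 237380/10202029 ≈ 0.023268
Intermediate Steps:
R(N) = -7 + N
C(h) = 1/332
(687 + R(n))/(C(109) + 30729) = (687 + (-7 + 35))/(1/332 + 30729) = (687 + 28)/(10202029/332) = 715*(332/10202029) = 237380/10202029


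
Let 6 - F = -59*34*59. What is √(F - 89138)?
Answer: √29222 ≈ 170.94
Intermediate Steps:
F = 118360 (F = 6 - (-59*34)*59 = 6 - (-2006)*59 = 6 - 1*(-118354) = 6 + 118354 = 118360)
√(F - 89138) = √(118360 - 89138) = √29222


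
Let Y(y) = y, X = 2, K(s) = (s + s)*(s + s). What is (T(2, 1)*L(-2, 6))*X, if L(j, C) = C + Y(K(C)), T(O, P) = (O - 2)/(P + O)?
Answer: 0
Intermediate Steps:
K(s) = 4*s**2 (K(s) = (2*s)*(2*s) = 4*s**2)
T(O, P) = (-2 + O)/(O + P)
L(j, C) = C + 4*C**2
(T(2, 1)*L(-2, 6))*X = (((-2 + 2)/(2 + 1))*(6*(1 + 4*6)))*2 = ((0/3)*(6*(1 + 24)))*2 = (((1/3)*0)*(6*25))*2 = (0*150)*2 = 0*2 = 0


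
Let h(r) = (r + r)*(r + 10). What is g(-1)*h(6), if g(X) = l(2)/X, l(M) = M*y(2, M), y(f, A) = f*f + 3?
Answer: -2688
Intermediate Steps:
y(f, A) = 3 + f**2 (y(f, A) = f**2 + 3 = 3 + f**2)
l(M) = 7*M (l(M) = M*(3 + 2**2) = M*(3 + 4) = M*7 = 7*M)
g(X) = 14/X (g(X) = (7*2)/X = 14/X)
h(r) = 2*r*(10 + r) (h(r) = (2*r)*(10 + r) = 2*r*(10 + r))
g(-1)*h(6) = (14/(-1))*(2*6*(10 + 6)) = (14*(-1))*(2*6*16) = -14*192 = -2688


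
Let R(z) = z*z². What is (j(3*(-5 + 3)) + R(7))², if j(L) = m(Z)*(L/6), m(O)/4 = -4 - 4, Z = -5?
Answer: 140625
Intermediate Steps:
R(z) = z³
m(O) = -32 (m(O) = 4*(-4 - 4) = 4*(-8) = -32)
j(L) = -16*L/3 (j(L) = -32*L/6 = -16*L/3)
(j(3*(-5 + 3)) + R(7))² = (-16*(-5 + 3) + 7³)² = (-16*(-2) + 343)² = (-16/3*(-6) + 343)² = (32 + 343)² = 375² = 140625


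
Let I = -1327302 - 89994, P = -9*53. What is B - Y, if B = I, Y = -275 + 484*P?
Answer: -1186153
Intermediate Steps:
P = -477
Y = -231143 (Y = -275 + 484*(-477) = -275 - 230868 = -231143)
I = -1417296
B = -1417296
B - Y = -1417296 - 1*(-231143) = -1417296 + 231143 = -1186153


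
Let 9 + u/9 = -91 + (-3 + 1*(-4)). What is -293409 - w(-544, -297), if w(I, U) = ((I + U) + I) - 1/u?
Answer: -281219113/963 ≈ -2.9202e+5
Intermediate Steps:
u = -963 (u = -81 + 9*(-91 + (-3 + 1*(-4))) = -81 + 9*(-91 + (-3 - 4)) = -81 + 9*(-91 - 7) = -81 + 9*(-98) = -81 - 882 = -963)
w(I, U) = 1/963 + U + 2*I (w(I, U) = ((I + U) + I) - 1/(-963) = (U + 2*I) - 1*(-1/963) = (U + 2*I) + 1/963 = 1/963 + U + 2*I)
-293409 - w(-544, -297) = -293409 - (1/963 - 297 + 2*(-544)) = -293409 - (1/963 - 297 - 1088) = -293409 - 1*(-1333754/963) = -293409 + 1333754/963 = -281219113/963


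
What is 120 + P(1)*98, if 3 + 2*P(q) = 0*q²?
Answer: -27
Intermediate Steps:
P(q) = -3/2 (P(q) = -3/2 + (0*q²)/2 = -3/2 + (½)*0 = -3/2 + 0 = -3/2)
120 + P(1)*98 = 120 - 3/2*98 = 120 - 147 = -27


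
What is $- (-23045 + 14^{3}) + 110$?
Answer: $20411$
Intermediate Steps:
$- (-23045 + 14^{3}) + 110 = - (-23045 + 2744) + 110 = \left(-1\right) \left(-20301\right) + 110 = 20301 + 110 = 20411$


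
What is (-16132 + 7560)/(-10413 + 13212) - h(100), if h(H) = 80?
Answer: -232492/2799 ≈ -83.063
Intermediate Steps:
(-16132 + 7560)/(-10413 + 13212) - h(100) = (-16132 + 7560)/(-10413 + 13212) - 1*80 = -8572/2799 - 80 = -232492/2799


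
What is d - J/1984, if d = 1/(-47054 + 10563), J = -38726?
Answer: 706574241/36199072 ≈ 19.519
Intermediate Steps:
d = -1/36491 (d = 1/(-36491) = -1/36491 ≈ -2.7404e-5)
d - J/1984 = -1/36491 - (-38726)/1984 = -1/36491 - 1*(-19363/992) = -1/36491 + 19363/992 = 706574241/36199072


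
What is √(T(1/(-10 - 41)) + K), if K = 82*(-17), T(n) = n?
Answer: I*√3625845/51 ≈ 37.337*I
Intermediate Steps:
K = -1394
√(T(1/(-10 - 41)) + K) = √(1/(-10 - 41) - 1394) = √(1/(-51) - 1394) = √(-1/51 - 1394) = √(-71095/51) = I*√3625845/51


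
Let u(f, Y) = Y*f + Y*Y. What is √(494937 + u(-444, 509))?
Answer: √528022 ≈ 726.65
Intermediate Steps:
u(f, Y) = Y² + Y*f (u(f, Y) = Y*f + Y² = Y² + Y*f)
√(494937 + u(-444, 509)) = √(494937 + 509*(509 - 444)) = √(494937 + 509*65) = √(494937 + 33085) = √528022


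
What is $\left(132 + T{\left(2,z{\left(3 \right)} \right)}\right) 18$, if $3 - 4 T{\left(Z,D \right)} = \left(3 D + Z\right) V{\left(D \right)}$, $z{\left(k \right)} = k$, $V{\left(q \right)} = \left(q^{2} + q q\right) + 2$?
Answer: $\frac{2799}{2} \approx 1399.5$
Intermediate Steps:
$V{\left(q \right)} = 2 + 2 q^{2}$ ($V{\left(q \right)} = \left(q^{2} + q^{2}\right) + 2 = 2 q^{2} + 2 = 2 + 2 q^{2}$)
$T{\left(Z,D \right)} = \frac{3}{4} - \frac{\left(2 + 2 D^{2}\right) \left(Z + 3 D\right)}{4}$ ($T{\left(Z,D \right)} = \frac{3}{4} - \frac{\left(3 D + Z\right) \left(2 + 2 D^{2}\right)}{4} = \frac{3}{4} - \frac{\left(Z + 3 D\right) \left(2 + 2 D^{2}\right)}{4} = \frac{3}{4} - \frac{\left(2 + 2 D^{2}\right) \left(Z + 3 D\right)}{4}$)
$\left(132 + T{\left(2,z{\left(3 \right)} \right)}\right) 18 = \left(132 - \left(- \frac{3}{4} + \frac{11 \left(1 + 3^{2}\right)}{2}\right)\right) 18 = \left(132 - \left(- \frac{3}{4} + \frac{11 \left(1 + 9\right)}{2}\right)\right) 18 = \left(132 - \left(- \frac{3}{4} + 55\right)\right) 18 = \left(132 - \frac{217}{4}\right) 18 = \frac{311}{4} \cdot 18 = \frac{2799}{2}$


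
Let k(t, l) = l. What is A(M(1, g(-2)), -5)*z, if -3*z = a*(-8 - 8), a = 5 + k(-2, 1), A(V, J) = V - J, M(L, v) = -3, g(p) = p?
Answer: 64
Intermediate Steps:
a = 6 (a = 5 + 1 = 6)
z = 32 (z = -2*(-8 - 8) = -2*(-16) = -1/3*(-96) = 32)
A(M(1, g(-2)), -5)*z = (-3 - 1*(-5))*32 = (-3 + 5)*32 = 2*32 = 64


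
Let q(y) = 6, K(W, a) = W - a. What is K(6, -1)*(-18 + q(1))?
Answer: -84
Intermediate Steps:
K(6, -1)*(-18 + q(1)) = (6 - 1*(-1))*(-18 + 6) = (6 + 1)*(-12) = 7*(-12) = -84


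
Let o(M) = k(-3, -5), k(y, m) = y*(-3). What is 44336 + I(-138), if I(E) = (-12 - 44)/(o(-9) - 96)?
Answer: 3857288/87 ≈ 44337.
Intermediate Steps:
k(y, m) = -3*y
o(M) = 9 (o(M) = -3*(-3) = 9)
I(E) = 56/87 (I(E) = (-12 - 44)/(9 - 96) = -56/(-87) = -56*(-1/87) = 56/87)
44336 + I(-138) = 44336 + 56/87 = 3857288/87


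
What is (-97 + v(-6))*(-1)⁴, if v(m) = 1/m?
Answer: -583/6 ≈ -97.167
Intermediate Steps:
v(m) = 1/m
(-97 + v(-6))*(-1)⁴ = (-97 + 1/(-6))*(-1)⁴ = (-97 - ⅙)*1 = -583/6*1 = -583/6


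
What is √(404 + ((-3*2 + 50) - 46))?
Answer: √402 ≈ 20.050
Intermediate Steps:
√(404 + ((-3*2 + 50) - 46)) = √(404 + ((-6 + 50) - 46)) = √(404 + (44 - 46)) = √(404 - 2) = √402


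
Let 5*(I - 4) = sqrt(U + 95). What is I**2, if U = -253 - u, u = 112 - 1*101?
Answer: 231/25 + 104*I/5 ≈ 9.24 + 20.8*I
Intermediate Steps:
u = 11 (u = 112 - 101 = 11)
U = -264 (U = -253 - 1*11 = -253 - 11 = -264)
I = 4 + 13*I/5 (I = 4 + sqrt(-264 + 95)/5 = 4 + sqrt(-169)/5 = 4 + (13*I)/5 = 4 + 13*I/5 ≈ 4.0 + 2.6*I)
I**2 = (4 + 13*I/5)**2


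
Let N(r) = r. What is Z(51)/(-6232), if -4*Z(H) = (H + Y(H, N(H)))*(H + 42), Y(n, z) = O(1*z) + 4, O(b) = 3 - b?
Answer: 651/24928 ≈ 0.026115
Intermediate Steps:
Y(n, z) = 7 - z (Y(n, z) = (3 - z) + 4 = 7 - z)
Z(H) = -147/2 - 7*H/4 (Z(H) = -(H + (7 - H))*(H + 42)/4 = -7*(42 + H)/4 = -(294 + 7*H)/4 = -147/2 - 7*H/4)
Z(51)/(-6232) = (-147/2 - 7/4*51)/(-6232) = (-147/2 - 357/4)*(-1/6232) = -651/4*(-1/6232) = 651/24928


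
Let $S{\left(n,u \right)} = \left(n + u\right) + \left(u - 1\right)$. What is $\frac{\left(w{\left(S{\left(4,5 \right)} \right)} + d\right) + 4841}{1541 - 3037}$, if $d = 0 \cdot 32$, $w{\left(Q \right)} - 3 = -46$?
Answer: $- \frac{2399}{748} \approx -3.2072$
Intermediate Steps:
$S{\left(n,u \right)} = -1 + n + 2 u$ ($S{\left(n,u \right)} = \left(n + u\right) + \left(-1 + u\right) = -1 + n + 2 u$)
$w{\left(Q \right)} = -43$ ($w{\left(Q \right)} = 3 - 46 = -43$)
$d = 0$
$\frac{\left(w{\left(S{\left(4,5 \right)} \right)} + d\right) + 4841}{1541 - 3037} = \frac{\left(-43 + 0\right) + 4841}{1541 - 3037} = \frac{-43 + 4841}{-1496} = 4798 \left(- \frac{1}{1496}\right) = - \frac{2399}{748}$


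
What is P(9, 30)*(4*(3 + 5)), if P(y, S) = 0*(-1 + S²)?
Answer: 0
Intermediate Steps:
P(y, S) = 0
P(9, 30)*(4*(3 + 5)) = 0*(4*(3 + 5)) = 0*(4*8) = 0*32 = 0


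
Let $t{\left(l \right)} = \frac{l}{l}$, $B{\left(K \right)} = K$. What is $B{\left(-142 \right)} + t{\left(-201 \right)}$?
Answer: $-141$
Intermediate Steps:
$t{\left(l \right)} = 1$
$B{\left(-142 \right)} + t{\left(-201 \right)} = -142 + 1 = -141$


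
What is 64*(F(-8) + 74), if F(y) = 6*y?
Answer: 1664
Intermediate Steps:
64*(F(-8) + 74) = 64*(6*(-8) + 74) = 64*(-48 + 74) = 64*26 = 1664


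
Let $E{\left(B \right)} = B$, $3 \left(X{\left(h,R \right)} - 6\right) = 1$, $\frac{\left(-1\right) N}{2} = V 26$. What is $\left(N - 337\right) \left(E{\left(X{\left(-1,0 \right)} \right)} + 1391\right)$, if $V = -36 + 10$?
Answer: $\frac{4254880}{3} \approx 1.4183 \cdot 10^{6}$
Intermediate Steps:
$V = -26$
$N = 1352$ ($N = - 2 \left(\left(-26\right) 26\right) = \left(-2\right) \left(-676\right) = 1352$)
$X{\left(h,R \right)} = \frac{19}{3}$ ($X{\left(h,R \right)} = 6 + \frac{1}{3} \cdot 1 = 6 + \frac{1}{3} = \frac{19}{3}$)
$\left(N - 337\right) \left(E{\left(X{\left(-1,0 \right)} \right)} + 1391\right) = \left(1352 - 337\right) \left(\frac{19}{3} + 1391\right) = 1015 \cdot \frac{4192}{3} = \frac{4254880}{3}$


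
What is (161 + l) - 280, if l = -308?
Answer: -427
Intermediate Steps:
(161 + l) - 280 = (161 - 308) - 280 = -147 - 280 = -427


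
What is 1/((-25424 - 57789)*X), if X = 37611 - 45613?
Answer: 1/665870426 ≈ 1.5018e-9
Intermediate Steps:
X = -8002
1/((-25424 - 57789)*X) = 1/(-25424 - 57789*(-8002)) = -1/8002/(-83213) = -1/83213*(-1/8002) = 1/665870426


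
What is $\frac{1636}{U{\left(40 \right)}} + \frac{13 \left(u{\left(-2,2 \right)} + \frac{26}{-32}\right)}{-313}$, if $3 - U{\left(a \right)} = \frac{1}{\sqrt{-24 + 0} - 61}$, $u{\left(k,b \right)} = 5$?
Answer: $\frac{11564930667}{21329072} - \frac{409 i \sqrt{6}}{4259} \approx 542.21 - 0.23523 i$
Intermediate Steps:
$U{\left(a \right)} = 3 - \frac{1}{-61 + 2 i \sqrt{6}}$ ($U{\left(a \right)} = 3 - \frac{1}{\sqrt{-24 + 0} - 61} = 3 - \frac{1}{\sqrt{-24} - 61} = 3 - \frac{1}{2 i \sqrt{6} - 61} = 3 - \frac{1}{-61 + 2 i \sqrt{6}}$)
$\frac{1636}{U{\left(40 \right)}} + \frac{13 \left(u{\left(-2,2 \right)} + \frac{26}{-32}\right)}{-313} = \frac{1636}{\frac{11296}{3745} + \frac{2 i \sqrt{6}}{3745}} + \frac{13 \left(5 + \frac{26}{-32}\right)}{-313} = \frac{1636}{\frac{11296}{3745} + \frac{2 i \sqrt{6}}{3745}} + 13 \left(5 + 26 \left(- \frac{1}{32}\right)\right) \left(- \frac{1}{313}\right) = \frac{1636}{\frac{11296}{3745} + \frac{2 i \sqrt{6}}{3745}} + 13 \left(5 - \frac{13}{16}\right) \left(- \frac{1}{313}\right) = \frac{1636}{\frac{11296}{3745} + \frac{2 i \sqrt{6}}{3745}} + 13 \cdot \frac{67}{16} \left(- \frac{1}{313}\right) = \frac{1636}{\frac{11296}{3745} + \frac{2 i \sqrt{6}}{3745}} + \frac{871}{16} \left(- \frac{1}{313}\right) = \frac{1636}{\frac{11296}{3745} + \frac{2 i \sqrt{6}}{3745}} - \frac{871}{5008} = - \frac{871}{5008} + \frac{1636}{\frac{11296}{3745} + \frac{2 i \sqrt{6}}{3745}}$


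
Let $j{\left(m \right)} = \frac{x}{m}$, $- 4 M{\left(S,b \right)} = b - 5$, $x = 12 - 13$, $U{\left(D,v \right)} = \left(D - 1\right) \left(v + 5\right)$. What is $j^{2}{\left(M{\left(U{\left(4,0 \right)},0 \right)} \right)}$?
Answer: $\frac{16}{25} \approx 0.64$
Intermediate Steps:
$U{\left(D,v \right)} = \left(-1 + D\right) \left(5 + v\right)$
$x = -1$
$M{\left(S,b \right)} = \frac{5}{4} - \frac{b}{4}$ ($M{\left(S,b \right)} = - \frac{b - 5}{4} = - \frac{-5 + b}{4} = \frac{5}{4} - \frac{b}{4}$)
$j{\left(m \right)} = - \frac{1}{m}$
$j^{2}{\left(M{\left(U{\left(4,0 \right)},0 \right)} \right)} = \left(- \frac{1}{\frac{5}{4} - 0}\right)^{2} = \left(- \frac{1}{\frac{5}{4} + 0}\right)^{2} = \left(- \frac{1}{\frac{5}{4}}\right)^{2} = \left(\left(-1\right) \frac{4}{5}\right)^{2} = \left(- \frac{4}{5}\right)^{2} = \frac{16}{25}$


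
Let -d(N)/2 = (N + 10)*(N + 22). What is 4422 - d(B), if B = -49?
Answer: 6528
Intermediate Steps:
d(N) = -2*(10 + N)*(22 + N) (d(N) = -2*(N + 10)*(N + 22) = -2*(10 + N)*(22 + N))
4422 - d(B) = 4422 - (-440 - 64*(-49) - 2*(-49)²) = 4422 - (-440 + 3136 - 2*2401) = 4422 - (-440 + 3136 - 4802) = 4422 - 1*(-2106) = 4422 + 2106 = 6528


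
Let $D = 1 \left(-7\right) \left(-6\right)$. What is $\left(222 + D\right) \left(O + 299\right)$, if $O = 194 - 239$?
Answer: $67056$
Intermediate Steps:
$D = 42$ ($D = \left(-7\right) \left(-6\right) = 42$)
$O = -45$ ($O = 194 - 239 = -45$)
$\left(222 + D\right) \left(O + 299\right) = \left(222 + 42\right) \left(-45 + 299\right) = 264 \cdot 254 = 67056$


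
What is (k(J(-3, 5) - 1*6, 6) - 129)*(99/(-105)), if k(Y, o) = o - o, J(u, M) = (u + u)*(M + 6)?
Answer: 4257/35 ≈ 121.63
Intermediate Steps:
J(u, M) = 2*u*(6 + M) (J(u, M) = (2*u)*(6 + M) = 2*u*(6 + M))
k(Y, o) = 0
(k(J(-3, 5) - 1*6, 6) - 129)*(99/(-105)) = (0 - 129)*(99/(-105)) = -12771*(-1)/105 = -129*(-33/35) = 4257/35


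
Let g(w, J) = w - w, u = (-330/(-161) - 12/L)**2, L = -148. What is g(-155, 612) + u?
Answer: 161112249/35485849 ≈ 4.5402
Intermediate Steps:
u = 161112249/35485849 (u = (-330/(-161) - 12/(-148))**2 = (-330*(-1/161) - 12*(-1/148))**2 = (330/161 + 3/37)**2 = (12693/5957)**2 = 161112249/35485849 ≈ 4.5402)
g(w, J) = 0
g(-155, 612) + u = 0 + 161112249/35485849 = 161112249/35485849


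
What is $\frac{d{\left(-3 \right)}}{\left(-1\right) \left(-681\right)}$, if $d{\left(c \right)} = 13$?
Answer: $\frac{13}{681} \approx 0.01909$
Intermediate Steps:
$\frac{d{\left(-3 \right)}}{\left(-1\right) \left(-681\right)} = \frac{13}{\left(-1\right) \left(-681\right)} = \frac{13}{681}$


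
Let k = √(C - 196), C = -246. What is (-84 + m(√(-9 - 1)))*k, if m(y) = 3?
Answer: -81*I*√442 ≈ -1702.9*I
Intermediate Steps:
k = I*√442 (k = √(-246 - 196) = √(-442) = I*√442 ≈ 21.024*I)
(-84 + m(√(-9 - 1)))*k = (-84 + 3)*(I*√442) = -81*I*√442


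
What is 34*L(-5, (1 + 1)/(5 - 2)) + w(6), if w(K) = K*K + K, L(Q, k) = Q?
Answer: -128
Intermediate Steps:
w(K) = K + K² (w(K) = K² + K = K + K²)
34*L(-5, (1 + 1)/(5 - 2)) + w(6) = 34*(-5) + 6*(1 + 6) = -170 + 6*7 = -170 + 42 = -128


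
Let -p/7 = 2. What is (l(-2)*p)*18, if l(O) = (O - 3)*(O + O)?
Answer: -5040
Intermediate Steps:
p = -14 (p = -7*2 = -14)
l(O) = 2*O*(-3 + O) (l(O) = (-3 + O)*(2*O) = 2*O*(-3 + O))
(l(-2)*p)*18 = ((2*(-2)*(-3 - 2))*(-14))*18 = ((2*(-2)*(-5))*(-14))*18 = (20*(-14))*18 = -280*18 = -5040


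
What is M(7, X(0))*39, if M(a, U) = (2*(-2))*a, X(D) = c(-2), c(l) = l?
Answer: -1092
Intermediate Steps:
X(D) = -2
M(a, U) = -4*a
M(7, X(0))*39 = -4*7*39 = -28*39 = -1092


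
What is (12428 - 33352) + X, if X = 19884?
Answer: -1040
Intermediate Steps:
(12428 - 33352) + X = (12428 - 33352) + 19884 = -20924 + 19884 = -1040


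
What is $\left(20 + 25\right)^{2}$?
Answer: $2025$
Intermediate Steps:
$\left(20 + 25\right)^{2} = 45^{2} = 2025$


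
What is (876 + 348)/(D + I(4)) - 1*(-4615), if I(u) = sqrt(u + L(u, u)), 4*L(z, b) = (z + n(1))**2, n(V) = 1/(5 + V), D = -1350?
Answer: 1210917111785/262438799 - 14688*sqrt(1201)/262438799 ≈ 4614.1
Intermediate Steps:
L(z, b) = (1/6 + z)**2/4 (L(z, b) = (z + 1/(5 + 1))**2/4 = (z + 1/6)**2/4 = (1/6 + z)**2/4)
I(u) = sqrt(u + (1 + 6*u)**2/144)
(876 + 348)/(D + I(4)) - 1*(-4615) = (876 + 348)/(-1350 + sqrt((1 + 6*4)**2 + 144*4)/12) - 1*(-4615) = 1224/(-1350 + sqrt((1 + 24)**2 + 576)/12) + 4615 = 1224/(-1350 + sqrt(25**2 + 576)/12) + 4615 = 1224/(-1350 + sqrt(625 + 576)/12) + 4615 = 1224/(-1350 + sqrt(1201)/12) + 4615 = 4615 + 1224/(-1350 + sqrt(1201)/12)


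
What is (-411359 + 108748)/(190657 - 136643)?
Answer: -302611/54014 ≈ -5.6025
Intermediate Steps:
(-411359 + 108748)/(190657 - 136643) = -302611/54014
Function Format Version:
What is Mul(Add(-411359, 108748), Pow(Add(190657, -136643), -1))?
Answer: Rational(-302611, 54014) ≈ -5.6025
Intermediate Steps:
Mul(Add(-411359, 108748), Pow(Add(190657, -136643), -1)) = Mul(-302611, Pow(54014, -1)) = Mul(-302611, Rational(1, 54014)) = Rational(-302611, 54014)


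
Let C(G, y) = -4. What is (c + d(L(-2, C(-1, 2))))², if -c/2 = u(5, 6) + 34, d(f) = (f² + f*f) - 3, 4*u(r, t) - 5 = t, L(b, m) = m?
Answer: 7921/4 ≈ 1980.3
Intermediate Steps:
u(r, t) = 5/4 + t/4
d(f) = -3 + 2*f² (d(f) = (f² + f²) - 3 = 2*f² - 3 = -3 + 2*f²)
c = -147/2 (c = -2*((5/4 + (¼)*6) + 34) = -2*((5/4 + 3/2) + 34) = -2*(11/4 + 34) = -2*147/4 = -147/2 ≈ -73.500)
(c + d(L(-2, C(-1, 2))))² = (-147/2 + (-3 + 2*(-4)²))² = (-147/2 + (-3 + 2*16))² = (-147/2 + (-3 + 32))² = (-147/2 + 29)² = (-89/2)² = 7921/4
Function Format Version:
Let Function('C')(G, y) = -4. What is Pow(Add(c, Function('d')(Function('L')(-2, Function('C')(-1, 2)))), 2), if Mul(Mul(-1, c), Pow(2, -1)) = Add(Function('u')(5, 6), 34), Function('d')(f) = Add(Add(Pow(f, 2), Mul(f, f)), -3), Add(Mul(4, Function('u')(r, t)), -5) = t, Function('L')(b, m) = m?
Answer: Rational(7921, 4) ≈ 1980.3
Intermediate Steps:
Function('u')(r, t) = Add(Rational(5, 4), Mul(Rational(1, 4), t))
Function('d')(f) = Add(-3, Mul(2, Pow(f, 2))) (Function('d')(f) = Add(Add(Pow(f, 2), Pow(f, 2)), -3) = Add(Mul(2, Pow(f, 2)), -3) = Add(-3, Mul(2, Pow(f, 2))))
c = Rational(-147, 2) (c = Mul(-2, Add(Add(Rational(5, 4), Mul(Rational(1, 4), 6)), 34)) = Mul(-2, Add(Add(Rational(5, 4), Rational(3, 2)), 34)) = Mul(-2, Add(Rational(11, 4), 34)) = Mul(-2, Rational(147, 4)) = Rational(-147, 2) ≈ -73.500)
Pow(Add(c, Function('d')(Function('L')(-2, Function('C')(-1, 2)))), 2) = Pow(Add(Rational(-147, 2), Add(-3, Mul(2, Pow(-4, 2)))), 2) = Pow(Add(Rational(-147, 2), Add(-3, Mul(2, 16))), 2) = Pow(Add(Rational(-147, 2), Add(-3, 32)), 2) = Pow(Add(Rational(-147, 2), 29), 2) = Pow(Rational(-89, 2), 2) = Rational(7921, 4)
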